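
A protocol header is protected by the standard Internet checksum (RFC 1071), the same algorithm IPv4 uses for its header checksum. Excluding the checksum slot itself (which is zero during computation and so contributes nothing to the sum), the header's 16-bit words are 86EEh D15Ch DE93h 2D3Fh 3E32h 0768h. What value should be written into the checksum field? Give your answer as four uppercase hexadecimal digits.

One's-complement addition (fold any carry out of bit 15 back into bit 0):
  0x86EE + 0xD15C = 0x1584A → wrap carry → 0x584B
  0x584B + 0xDE93 = 0x136DE → wrap carry → 0x36DF
  0x36DF + 0x2D3F = 0x0641E
  0x641E + 0x3E32 = 0x0A250
  0xA250 + 0x0768 = 0x0A9B8
One's-complement sum = 0xA9B8.
Checksum = ~0xA9B8 & 0xFFFF = 0x5647.

5647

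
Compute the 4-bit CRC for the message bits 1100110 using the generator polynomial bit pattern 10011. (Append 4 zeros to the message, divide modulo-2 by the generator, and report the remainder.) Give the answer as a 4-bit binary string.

0111

Append 4 zeros: 11001100000. Divide by 10011 (XOR where the leading bit is 1):
  pos 0: 11001 XOR 10011 = 01010
  pos 1: 10101 XOR 10011 = 00110
  pos 3: 11000 XOR 10011 = 01011
  pos 4: 10110 XOR 10011 = 00101
  pos 6: 10100 XOR 10011 = 00111
Remainder (last 4 bits) = 0111. This is the CRC / FCS.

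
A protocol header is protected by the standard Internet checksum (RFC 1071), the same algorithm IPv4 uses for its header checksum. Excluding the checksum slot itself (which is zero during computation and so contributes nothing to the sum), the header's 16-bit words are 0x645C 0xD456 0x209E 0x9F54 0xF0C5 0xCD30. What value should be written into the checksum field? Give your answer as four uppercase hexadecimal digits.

4963

One's-complement addition (fold any carry out of bit 15 back into bit 0):
  0x645C + 0xD456 = 0x138B2 → wrap carry → 0x38B3
  0x38B3 + 0x209E = 0x05951
  0x5951 + 0x9F54 = 0x0F8A5
  0xF8A5 + 0xF0C5 = 0x1E96A → wrap carry → 0xE96B
  0xE96B + 0xCD30 = 0x1B69B → wrap carry → 0xB69C
One's-complement sum = 0xB69C.
Checksum = ~0xB69C & 0xFFFF = 0x4963.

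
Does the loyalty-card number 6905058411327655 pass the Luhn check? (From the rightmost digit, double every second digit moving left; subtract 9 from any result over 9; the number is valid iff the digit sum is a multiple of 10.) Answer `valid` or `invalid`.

From the right, keep odd positions and double even positions (subtract 9 from any doubled value over 9):
  doubled (positions 2,4,...): 1 5 6 2 7 0 0 3 → sum 24
  kept (positions 1,3,...): 5 6 2 1 4 5 5 9 → sum 37
Total = 61.
61 mod 10 = 1, so the number is invalid.

invalid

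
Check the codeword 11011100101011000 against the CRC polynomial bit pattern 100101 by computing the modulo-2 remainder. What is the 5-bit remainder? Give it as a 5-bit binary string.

Modulo-2 division of 11011100101011000 by 100101:
  pos 0: 110111 XOR 100101 = 010010
  pos 1: 100100 XOR 100101 = 000001
  pos 6: 101010 XOR 100101 = 001111
  pos 8: 111111 XOR 100101 = 011010
  pos 9: 110100 XOR 100101 = 010001
  pos 10: 100010 XOR 100101 = 000111
Remainder = 01110 (nonzero — an error is detected).

01110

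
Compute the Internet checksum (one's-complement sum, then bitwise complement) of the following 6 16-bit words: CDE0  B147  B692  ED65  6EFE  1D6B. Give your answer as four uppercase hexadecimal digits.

One's-complement addition (fold any carry out of bit 15 back into bit 0):
  0xCDE0 + 0xB147 = 0x17F27 → wrap carry → 0x7F28
  0x7F28 + 0xB692 = 0x135BA → wrap carry → 0x35BB
  0x35BB + 0xED65 = 0x12320 → wrap carry → 0x2321
  0x2321 + 0x6EFE = 0x0921F
  0x921F + 0x1D6B = 0x0AF8A
One's-complement sum = 0xAF8A.
Checksum = ~0xAF8A & 0xFFFF = 0x5075.

5075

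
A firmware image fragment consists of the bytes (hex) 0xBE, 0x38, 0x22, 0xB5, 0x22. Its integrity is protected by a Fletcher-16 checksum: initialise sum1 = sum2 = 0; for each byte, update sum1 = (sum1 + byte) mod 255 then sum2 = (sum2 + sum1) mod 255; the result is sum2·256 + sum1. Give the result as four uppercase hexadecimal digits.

Running sums (mod 255):
  after byte 0 (0xBE): sum1=190, sum2=190
  after byte 1 (0x38): sum1=246, sum2=181
  after byte 2 (0x22): sum1=25, sum2=206
  after byte 3 (0xB5): sum1=206, sum2=157
  after byte 4 (0x22): sum1=240, sum2=142
Checksum = sum2·256 + sum1 = 142·256 + 240 = 36592 = 0x8EF0.

8EF0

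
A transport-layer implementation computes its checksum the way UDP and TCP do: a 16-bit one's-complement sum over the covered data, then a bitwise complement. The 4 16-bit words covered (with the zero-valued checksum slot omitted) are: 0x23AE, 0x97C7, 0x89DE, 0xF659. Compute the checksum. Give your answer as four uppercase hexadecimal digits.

C451

One's-complement addition (fold any carry out of bit 15 back into bit 0):
  0x23AE + 0x97C7 = 0x0BB75
  0xBB75 + 0x89DE = 0x14553 → wrap carry → 0x4554
  0x4554 + 0xF659 = 0x13BAD → wrap carry → 0x3BAE
One's-complement sum = 0x3BAE.
Checksum = ~0x3BAE & 0xFFFF = 0xC451.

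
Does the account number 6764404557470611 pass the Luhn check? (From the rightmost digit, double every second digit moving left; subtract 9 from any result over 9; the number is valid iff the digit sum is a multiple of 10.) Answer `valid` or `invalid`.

valid

From the right, keep odd positions and double even positions (subtract 9 from any doubled value over 9):
  doubled (positions 2,4,...): 2 0 8 1 8 8 3 3 → sum 33
  kept (positions 1,3,...): 1 6 7 7 5 0 4 7 → sum 37
Total = 70.
70 mod 10 = 0, so the number is valid.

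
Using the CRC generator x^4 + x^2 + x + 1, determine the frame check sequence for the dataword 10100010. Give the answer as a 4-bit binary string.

Append 4 zeros: 101000100000. Divide by 10111 (XOR where the leading bit is 1):
  pos 0: 10100 XOR 10111 = 00011
  pos 3: 11010 XOR 10111 = 01101
  pos 4: 11010 XOR 10111 = 01101
  pos 5: 11010 XOR 10111 = 01101
  pos 6: 11010 XOR 10111 = 01101
  pos 7: 11010 XOR 10111 = 01101
Remainder (last 4 bits) = 1101. This is the CRC / FCS.

1101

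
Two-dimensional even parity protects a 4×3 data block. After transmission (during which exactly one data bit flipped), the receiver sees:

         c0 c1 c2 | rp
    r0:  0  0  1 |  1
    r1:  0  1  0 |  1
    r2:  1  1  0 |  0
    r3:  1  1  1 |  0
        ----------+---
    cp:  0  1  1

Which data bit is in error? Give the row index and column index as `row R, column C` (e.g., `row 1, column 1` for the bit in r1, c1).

Recompute each row's even parity and compare to rp:
  r0: data parity 1, sent rp 1 → ok
  r1: data parity 1, sent rp 1 → ok
  r2: data parity 0, sent rp 0 → ok
  r3: data parity 1, sent rp 0 → mismatch
Recompute each column's even parity and compare to cp:
  c0: data parity 0, sent cp 0 → ok
  c1: data parity 1, sent cp 1 → ok
  c2: data parity 0, sent cp 1 → mismatch
Exactly one row (r3) and one column (c2) fail → the flipped bit is at their intersection.

row 3, column 2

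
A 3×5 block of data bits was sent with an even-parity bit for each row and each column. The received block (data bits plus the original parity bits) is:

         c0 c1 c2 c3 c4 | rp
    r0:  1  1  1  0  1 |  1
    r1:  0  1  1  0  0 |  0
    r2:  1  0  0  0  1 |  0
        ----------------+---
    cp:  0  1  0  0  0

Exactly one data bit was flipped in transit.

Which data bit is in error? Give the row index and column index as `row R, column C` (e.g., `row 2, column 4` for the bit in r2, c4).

row 0, column 1

Recompute each row's even parity and compare to rp:
  r0: data parity 0, sent rp 1 → mismatch
  r1: data parity 0, sent rp 0 → ok
  r2: data parity 0, sent rp 0 → ok
Recompute each column's even parity and compare to cp:
  c0: data parity 0, sent cp 0 → ok
  c1: data parity 0, sent cp 1 → mismatch
  c2: data parity 0, sent cp 0 → ok
  c3: data parity 0, sent cp 0 → ok
  c4: data parity 0, sent cp 0 → ok
Exactly one row (r0) and one column (c1) fail → the flipped bit is at their intersection.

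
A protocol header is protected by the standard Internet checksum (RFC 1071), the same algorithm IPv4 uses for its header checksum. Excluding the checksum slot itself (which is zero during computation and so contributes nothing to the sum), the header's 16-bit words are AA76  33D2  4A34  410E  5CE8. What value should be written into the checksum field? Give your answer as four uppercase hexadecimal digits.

398C

One's-complement addition (fold any carry out of bit 15 back into bit 0):
  0xAA76 + 0x33D2 = 0x0DE48
  0xDE48 + 0x4A34 = 0x1287C → wrap carry → 0x287D
  0x287D + 0x410E = 0x0698B
  0x698B + 0x5CE8 = 0x0C673
One's-complement sum = 0xC673.
Checksum = ~0xC673 & 0xFFFF = 0x398C.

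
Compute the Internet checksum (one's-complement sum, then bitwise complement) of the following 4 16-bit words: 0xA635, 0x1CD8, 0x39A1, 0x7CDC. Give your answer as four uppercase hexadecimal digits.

One's-complement addition (fold any carry out of bit 15 back into bit 0):
  0xA635 + 0x1CD8 = 0x0C30D
  0xC30D + 0x39A1 = 0x0FCAE
  0xFCAE + 0x7CDC = 0x1798A → wrap carry → 0x798B
One's-complement sum = 0x798B.
Checksum = ~0x798B & 0xFFFF = 0x8674.

8674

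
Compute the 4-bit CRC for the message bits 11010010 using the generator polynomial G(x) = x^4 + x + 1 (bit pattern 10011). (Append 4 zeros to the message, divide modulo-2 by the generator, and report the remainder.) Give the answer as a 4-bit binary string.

1010

Append 4 zeros: 110100100000. Divide by 10011 (XOR where the leading bit is 1):
  pos 0: 11010 XOR 10011 = 01001
  pos 1: 10010 XOR 10011 = 00001
  pos 5: 11000 XOR 10011 = 01011
  pos 6: 10110 XOR 10011 = 00101
Remainder (last 4 bits) = 1010. This is the CRC / FCS.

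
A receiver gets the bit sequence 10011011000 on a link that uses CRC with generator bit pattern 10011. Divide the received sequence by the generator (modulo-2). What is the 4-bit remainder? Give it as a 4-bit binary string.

1011

Modulo-2 division of 10011011000 by 10011:
  pos 0: 10011 XOR 10011 = 00000
  pos 6: 11000 XOR 10011 = 01011
Remainder = 1011 (nonzero — an error is detected).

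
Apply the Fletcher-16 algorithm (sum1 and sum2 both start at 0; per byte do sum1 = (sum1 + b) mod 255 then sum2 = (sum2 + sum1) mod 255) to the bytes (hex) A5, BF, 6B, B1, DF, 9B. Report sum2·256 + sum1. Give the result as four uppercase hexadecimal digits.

BEFD

Running sums (mod 255):
  after byte 0 (A5): sum1=165, sum2=165
  after byte 1 (BF): sum1=101, sum2=11
  after byte 2 (6B): sum1=208, sum2=219
  after byte 3 (B1): sum1=130, sum2=94
  after byte 4 (DF): sum1=98, sum2=192
  after byte 5 (9B): sum1=253, sum2=190
Checksum = sum2·256 + sum1 = 190·256 + 253 = 48893 = 0xBEFD.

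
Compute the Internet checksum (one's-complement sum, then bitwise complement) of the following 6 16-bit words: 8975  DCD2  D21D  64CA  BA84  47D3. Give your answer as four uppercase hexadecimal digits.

6077

One's-complement addition (fold any carry out of bit 15 back into bit 0):
  0x8975 + 0xDCD2 = 0x16647 → wrap carry → 0x6648
  0x6648 + 0xD21D = 0x13865 → wrap carry → 0x3866
  0x3866 + 0x64CA = 0x09D30
  0x9D30 + 0xBA84 = 0x157B4 → wrap carry → 0x57B5
  0x57B5 + 0x47D3 = 0x09F88
One's-complement sum = 0x9F88.
Checksum = ~0x9F88 & 0xFFFF = 0x6077.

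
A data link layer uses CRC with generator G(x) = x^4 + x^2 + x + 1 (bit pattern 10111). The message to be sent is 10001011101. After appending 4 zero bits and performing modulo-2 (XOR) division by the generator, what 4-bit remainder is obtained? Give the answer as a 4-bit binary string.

Append 4 zeros: 100010111010000. Divide by 10111 (XOR where the leading bit is 1):
  pos 0: 10001 XOR 10111 = 00110
  pos 2: 11001 XOR 10111 = 01110
  pos 3: 11101 XOR 10111 = 01010
  pos 4: 10101 XOR 10111 = 00010
  pos 7: 10010 XOR 10111 = 00101
  pos 9: 10100 XOR 10111 = 00011
Remainder (last 4 bits) = 0110. This is the CRC / FCS.

0110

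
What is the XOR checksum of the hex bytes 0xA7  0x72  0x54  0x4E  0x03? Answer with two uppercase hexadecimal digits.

XOR the bytes together:
  start with 0xA7
  0xA7 ⊕ 0x72 = 0xD5
  0xD5 ⊕ 0x54 = 0x81
  0x81 ⊕ 0x4E = 0xCF
  0xCF ⊕ 0x03 = 0xCC

CC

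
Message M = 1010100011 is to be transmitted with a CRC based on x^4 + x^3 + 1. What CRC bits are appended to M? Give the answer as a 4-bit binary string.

Append 4 zeros: 10101000110000. Divide by 11001 (XOR where the leading bit is 1):
  pos 0: 10101 XOR 11001 = 01100
  pos 1: 11000 XOR 11001 = 00001
  pos 5: 10011 XOR 11001 = 01010
  pos 6: 10100 XOR 11001 = 01101
  pos 7: 11010 XOR 11001 = 00011
Remainder (last 4 bits) = 1100. This is the CRC / FCS.

1100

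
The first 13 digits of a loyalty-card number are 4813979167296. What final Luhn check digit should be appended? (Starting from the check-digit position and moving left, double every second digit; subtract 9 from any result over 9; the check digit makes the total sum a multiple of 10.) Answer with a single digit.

Partial digits right→left: 6 9 2 7 6 1 9 7 9 3 1 8 4
Double every second digit counting from the check-digit position (so the 1st, 3rd, 5th, ... of the partial from the right).
  doubled (with −9 where >9): 3 4 3 9 9 2 8 → sum 38
  kept as-is: 9 7 1 7 3 8 → sum 35
Total = 38 + 35 = 73.
Check digit = (10 − (73 mod 10)) mod 10 = 7.

7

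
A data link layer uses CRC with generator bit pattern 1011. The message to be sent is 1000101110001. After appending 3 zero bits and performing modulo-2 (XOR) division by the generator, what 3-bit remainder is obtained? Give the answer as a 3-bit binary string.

Append 3 zeros: 1000101110001000. Divide by 1011 (XOR where the leading bit is 1):
  pos 0: 1000 XOR 1011 = 0011
  pos 2: 1110 XOR 1011 = 0101
  pos 3: 1011 XOR 1011 = 0000
  pos 7: 1100 XOR 1011 = 0111
  pos 8: 1110 XOR 1011 = 0101
  pos 9: 1011 XOR 1011 = 0000
Remainder (last 3 bits) = 000. This is the CRC / FCS.

000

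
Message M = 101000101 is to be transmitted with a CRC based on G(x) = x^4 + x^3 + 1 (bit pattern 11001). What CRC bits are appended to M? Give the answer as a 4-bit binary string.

Append 4 zeros: 1010001010000. Divide by 11001 (XOR where the leading bit is 1):
  pos 0: 10100 XOR 11001 = 01101
  pos 1: 11010 XOR 11001 = 00011
  pos 4: 11101 XOR 11001 = 00100
  pos 6: 10000 XOR 11001 = 01001
  pos 7: 10010 XOR 11001 = 01011
  pos 8: 10110 XOR 11001 = 01111
Remainder (last 4 bits) = 1111. This is the CRC / FCS.

1111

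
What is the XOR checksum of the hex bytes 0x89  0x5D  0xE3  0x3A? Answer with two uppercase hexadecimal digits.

XOR the bytes together:
  start with 0x89
  0x89 ⊕ 0x5D = 0xD4
  0xD4 ⊕ 0xE3 = 0x37
  0x37 ⊕ 0x3A = 0x0D

0D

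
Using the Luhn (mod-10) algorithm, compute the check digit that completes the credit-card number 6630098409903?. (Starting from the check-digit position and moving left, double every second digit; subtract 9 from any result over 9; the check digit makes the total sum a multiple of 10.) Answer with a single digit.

1

Partial digits right→left: 3 0 9 9 0 4 8 9 0 0 3 6 6
Double every second digit counting from the check-digit position (so the 1st, 3rd, 5th, ... of the partial from the right).
  doubled (with −9 where >9): 6 9 0 7 0 6 3 → sum 31
  kept as-is: 0 9 4 9 0 6 → sum 28
Total = 31 + 28 = 59.
Check digit = (10 − (59 mod 10)) mod 10 = 1.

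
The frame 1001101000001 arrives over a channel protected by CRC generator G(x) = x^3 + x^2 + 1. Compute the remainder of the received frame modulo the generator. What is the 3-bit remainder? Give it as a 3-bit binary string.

010

Modulo-2 division of 1001101000001 by 1101:
  pos 0: 1001 XOR 1101 = 0100
  pos 1: 1001 XOR 1101 = 0100
  pos 2: 1000 XOR 1101 = 0101
  pos 3: 1011 XOR 1101 = 0110
  pos 4: 1100 XOR 1101 = 0001
  pos 7: 1000 XOR 1101 = 0101
  pos 8: 1010 XOR 1101 = 0111
  pos 9: 1111 XOR 1101 = 0010
Remainder = 010 (nonzero — an error is detected).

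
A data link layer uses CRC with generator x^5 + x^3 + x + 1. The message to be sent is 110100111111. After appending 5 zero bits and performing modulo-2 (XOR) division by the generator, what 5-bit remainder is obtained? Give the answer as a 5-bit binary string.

Append 5 zeros: 11010011111100000. Divide by 101011 (XOR where the leading bit is 1):
  pos 0: 110100 XOR 101011 = 011111
  pos 1: 111111 XOR 101011 = 010100
  pos 2: 101001 XOR 101011 = 000010
  pos 6: 101111 XOR 101011 = 000100
  pos 9: 100000 XOR 101011 = 001011
  pos 11: 101100 XOR 101011 = 000111
Remainder (last 5 bits) = 00111. This is the CRC / FCS.

00111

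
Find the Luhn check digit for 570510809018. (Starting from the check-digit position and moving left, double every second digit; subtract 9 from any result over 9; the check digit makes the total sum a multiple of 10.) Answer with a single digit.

Partial digits right→left: 8 1 0 9 0 8 0 1 5 0 7 5
Double every second digit counting from the check-digit position (so the 1st, 3rd, 5th, ... of the partial from the right).
  doubled (with −9 where >9): 7 0 0 0 1 5 → sum 13
  kept as-is: 1 9 8 1 0 5 → sum 24
Total = 13 + 24 = 37.
Check digit = (10 − (37 mod 10)) mod 10 = 3.

3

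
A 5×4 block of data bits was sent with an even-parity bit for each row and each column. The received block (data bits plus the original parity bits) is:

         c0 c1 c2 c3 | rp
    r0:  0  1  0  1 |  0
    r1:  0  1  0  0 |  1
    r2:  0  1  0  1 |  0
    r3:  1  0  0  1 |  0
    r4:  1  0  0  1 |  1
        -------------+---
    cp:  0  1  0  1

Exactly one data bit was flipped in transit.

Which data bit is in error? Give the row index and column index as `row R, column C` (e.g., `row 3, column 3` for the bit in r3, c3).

row 4, column 3

Recompute each row's even parity and compare to rp:
  r0: data parity 0, sent rp 0 → ok
  r1: data parity 1, sent rp 1 → ok
  r2: data parity 0, sent rp 0 → ok
  r3: data parity 0, sent rp 0 → ok
  r4: data parity 0, sent rp 1 → mismatch
Recompute each column's even parity and compare to cp:
  c0: data parity 0, sent cp 0 → ok
  c1: data parity 1, sent cp 1 → ok
  c2: data parity 0, sent cp 0 → ok
  c3: data parity 0, sent cp 1 → mismatch
Exactly one row (r4) and one column (c3) fail → the flipped bit is at their intersection.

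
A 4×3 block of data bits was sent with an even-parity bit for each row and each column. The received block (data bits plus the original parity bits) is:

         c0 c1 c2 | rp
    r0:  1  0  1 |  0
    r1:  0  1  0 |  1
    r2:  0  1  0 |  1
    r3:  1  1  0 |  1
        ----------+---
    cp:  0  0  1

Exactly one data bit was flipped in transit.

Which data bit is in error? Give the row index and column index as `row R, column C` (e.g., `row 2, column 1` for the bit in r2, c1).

row 3, column 1

Recompute each row's even parity and compare to rp:
  r0: data parity 0, sent rp 0 → ok
  r1: data parity 1, sent rp 1 → ok
  r2: data parity 1, sent rp 1 → ok
  r3: data parity 0, sent rp 1 → mismatch
Recompute each column's even parity and compare to cp:
  c0: data parity 0, sent cp 0 → ok
  c1: data parity 1, sent cp 0 → mismatch
  c2: data parity 1, sent cp 1 → ok
Exactly one row (r3) and one column (c1) fail → the flipped bit is at their intersection.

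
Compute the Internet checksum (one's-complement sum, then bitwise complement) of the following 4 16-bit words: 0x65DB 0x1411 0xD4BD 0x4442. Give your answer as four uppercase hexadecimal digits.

One's-complement addition (fold any carry out of bit 15 back into bit 0):
  0x65DB + 0x1411 = 0x079EC
  0x79EC + 0xD4BD = 0x14EA9 → wrap carry → 0x4EAA
  0x4EAA + 0x4442 = 0x092EC
One's-complement sum = 0x92EC.
Checksum = ~0x92EC & 0xFFFF = 0x6D13.

6D13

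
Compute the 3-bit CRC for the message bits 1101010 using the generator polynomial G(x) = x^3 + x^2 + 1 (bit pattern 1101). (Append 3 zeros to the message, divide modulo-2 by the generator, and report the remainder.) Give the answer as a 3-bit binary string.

111

Append 3 zeros: 1101010000. Divide by 1101 (XOR where the leading bit is 1):
  pos 0: 1101 XOR 1101 = 0000
  pos 5: 1000 XOR 1101 = 0101
  pos 6: 1010 XOR 1101 = 0111
Remainder (last 3 bits) = 111. This is the CRC / FCS.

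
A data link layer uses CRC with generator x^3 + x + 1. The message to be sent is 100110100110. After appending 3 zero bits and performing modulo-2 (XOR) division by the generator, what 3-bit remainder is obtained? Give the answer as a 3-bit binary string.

Append 3 zeros: 100110100110000. Divide by 1011 (XOR where the leading bit is 1):
  pos 0: 1001 XOR 1011 = 0010
  pos 2: 1010 XOR 1011 = 0001
  pos 5: 1100 XOR 1011 = 0111
  pos 6: 1111 XOR 1011 = 0100
  pos 7: 1001 XOR 1011 = 0010
  pos 9: 1000 XOR 1011 = 0011
  pos 11: 1100 XOR 1011 = 0111
Remainder (last 3 bits) = 111. This is the CRC / FCS.

111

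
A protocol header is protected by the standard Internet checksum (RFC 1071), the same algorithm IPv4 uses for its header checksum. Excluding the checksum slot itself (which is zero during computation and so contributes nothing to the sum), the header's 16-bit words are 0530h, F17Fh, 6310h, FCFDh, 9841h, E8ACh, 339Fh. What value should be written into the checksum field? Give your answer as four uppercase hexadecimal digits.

F4B3

One's-complement addition (fold any carry out of bit 15 back into bit 0):
  0x0530 + 0xF17F = 0x0F6AF
  0xF6AF + 0x6310 = 0x159BF → wrap carry → 0x59C0
  0x59C0 + 0xFCFD = 0x156BD → wrap carry → 0x56BE
  0x56BE + 0x9841 = 0x0EEFF
  0xEEFF + 0xE8AC = 0x1D7AB → wrap carry → 0xD7AC
  0xD7AC + 0x339F = 0x10B4B → wrap carry → 0x0B4C
One's-complement sum = 0x0B4C.
Checksum = ~0x0B4C & 0xFFFF = 0xF4B3.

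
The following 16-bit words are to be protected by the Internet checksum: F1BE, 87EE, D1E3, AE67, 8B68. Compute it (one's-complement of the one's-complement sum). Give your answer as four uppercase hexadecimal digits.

7A9E

One's-complement addition (fold any carry out of bit 15 back into bit 0):
  0xF1BE + 0x87EE = 0x179AC → wrap carry → 0x79AD
  0x79AD + 0xD1E3 = 0x14B90 → wrap carry → 0x4B91
  0x4B91 + 0xAE67 = 0x0F9F8
  0xF9F8 + 0x8B68 = 0x18560 → wrap carry → 0x8561
One's-complement sum = 0x8561.
Checksum = ~0x8561 & 0xFFFF = 0x7A9E.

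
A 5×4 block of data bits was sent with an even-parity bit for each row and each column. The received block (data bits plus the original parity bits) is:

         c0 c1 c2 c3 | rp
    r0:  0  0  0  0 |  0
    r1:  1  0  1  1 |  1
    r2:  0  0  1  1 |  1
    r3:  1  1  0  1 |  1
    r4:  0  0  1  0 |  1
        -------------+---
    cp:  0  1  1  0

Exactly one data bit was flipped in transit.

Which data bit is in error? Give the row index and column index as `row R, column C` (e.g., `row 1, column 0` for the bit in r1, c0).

Recompute each row's even parity and compare to rp:
  r0: data parity 0, sent rp 0 → ok
  r1: data parity 1, sent rp 1 → ok
  r2: data parity 0, sent rp 1 → mismatch
  r3: data parity 1, sent rp 1 → ok
  r4: data parity 1, sent rp 1 → ok
Recompute each column's even parity and compare to cp:
  c0: data parity 0, sent cp 0 → ok
  c1: data parity 1, sent cp 1 → ok
  c2: data parity 1, sent cp 1 → ok
  c3: data parity 1, sent cp 0 → mismatch
Exactly one row (r2) and one column (c3) fail → the flipped bit is at their intersection.

row 2, column 3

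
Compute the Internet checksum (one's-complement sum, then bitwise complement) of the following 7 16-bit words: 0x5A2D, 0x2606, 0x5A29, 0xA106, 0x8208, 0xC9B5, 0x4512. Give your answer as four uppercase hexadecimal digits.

One's-complement addition (fold any carry out of bit 15 back into bit 0):
  0x5A2D + 0x2606 = 0x08033
  0x8033 + 0x5A29 = 0x0DA5C
  0xDA5C + 0xA106 = 0x17B62 → wrap carry → 0x7B63
  0x7B63 + 0x8208 = 0x0FD6B
  0xFD6B + 0xC9B5 = 0x1C720 → wrap carry → 0xC721
  0xC721 + 0x4512 = 0x10C33 → wrap carry → 0x0C34
One's-complement sum = 0x0C34.
Checksum = ~0x0C34 & 0xFFFF = 0xF3CB.

F3CB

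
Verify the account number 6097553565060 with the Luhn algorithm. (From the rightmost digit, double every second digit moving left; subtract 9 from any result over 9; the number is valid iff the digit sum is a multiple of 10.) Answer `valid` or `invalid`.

valid

From the right, keep odd positions and double even positions (subtract 9 from any doubled value over 9):
  doubled (positions 2,4,...): 3 1 1 1 5 0 → sum 11
  kept (positions 1,3,...): 0 0 6 3 5 9 6 → sum 29
Total = 40.
40 mod 10 = 0, so the number is valid.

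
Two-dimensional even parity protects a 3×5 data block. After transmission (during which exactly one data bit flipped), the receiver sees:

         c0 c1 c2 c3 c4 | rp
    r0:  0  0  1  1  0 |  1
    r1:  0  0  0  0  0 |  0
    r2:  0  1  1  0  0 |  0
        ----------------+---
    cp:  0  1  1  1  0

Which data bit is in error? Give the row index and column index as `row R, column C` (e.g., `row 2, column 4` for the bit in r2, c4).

Recompute each row's even parity and compare to rp:
  r0: data parity 0, sent rp 1 → mismatch
  r1: data parity 0, sent rp 0 → ok
  r2: data parity 0, sent rp 0 → ok
Recompute each column's even parity and compare to cp:
  c0: data parity 0, sent cp 0 → ok
  c1: data parity 1, sent cp 1 → ok
  c2: data parity 0, sent cp 1 → mismatch
  c3: data parity 1, sent cp 1 → ok
  c4: data parity 0, sent cp 0 → ok
Exactly one row (r0) and one column (c2) fail → the flipped bit is at their intersection.

row 0, column 2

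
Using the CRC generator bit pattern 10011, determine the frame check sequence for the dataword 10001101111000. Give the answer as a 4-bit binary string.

0101

Append 4 zeros: 100011011110000000. Divide by 10011 (XOR where the leading bit is 1):
  pos 0: 10001 XOR 10011 = 00010
  pos 3: 10101 XOR 10011 = 00110
  pos 5: 11011 XOR 10011 = 01000
  pos 6: 10001 XOR 10011 = 00010
  pos 9: 10000 XOR 10011 = 00011
  pos 12: 11000 XOR 10011 = 01011
  pos 13: 10110 XOR 10011 = 00101
Remainder (last 4 bits) = 0101. This is the CRC / FCS.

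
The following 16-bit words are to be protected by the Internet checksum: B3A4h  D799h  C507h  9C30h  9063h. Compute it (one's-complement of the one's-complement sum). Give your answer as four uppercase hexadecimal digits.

8325

One's-complement addition (fold any carry out of bit 15 back into bit 0):
  0xB3A4 + 0xD799 = 0x18B3D → wrap carry → 0x8B3E
  0x8B3E + 0xC507 = 0x15045 → wrap carry → 0x5046
  0x5046 + 0x9C30 = 0x0EC76
  0xEC76 + 0x9063 = 0x17CD9 → wrap carry → 0x7CDA
One's-complement sum = 0x7CDA.
Checksum = ~0x7CDA & 0xFFFF = 0x8325.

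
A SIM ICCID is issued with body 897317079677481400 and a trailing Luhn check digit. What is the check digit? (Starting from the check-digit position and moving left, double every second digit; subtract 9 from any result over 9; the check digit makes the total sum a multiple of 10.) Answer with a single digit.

5

Partial digits right→left: 0 0 4 1 8 4 7 7 6 9 7 0 7 1 3 7 9 8
Double every second digit counting from the check-digit position (so the 1st, 3rd, 5th, ... of the partial from the right).
  doubled (with −9 where >9): 0 8 7 5 3 5 5 6 9 → sum 48
  kept as-is: 0 1 4 7 9 0 1 7 8 → sum 37
Total = 48 + 37 = 85.
Check digit = (10 − (85 mod 10)) mod 10 = 5.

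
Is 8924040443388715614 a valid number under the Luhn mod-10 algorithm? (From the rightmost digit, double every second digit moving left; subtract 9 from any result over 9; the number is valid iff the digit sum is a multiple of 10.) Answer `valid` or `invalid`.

From the right, keep odd positions and double even positions (subtract 9 from any doubled value over 9):
  doubled (positions 2,4,...): 2 1 5 7 6 8 8 8 9 → sum 54
  kept (positions 1,3,...): 4 6 1 8 3 4 0 0 2 8 → sum 36
Total = 90.
90 mod 10 = 0, so the number is valid.

valid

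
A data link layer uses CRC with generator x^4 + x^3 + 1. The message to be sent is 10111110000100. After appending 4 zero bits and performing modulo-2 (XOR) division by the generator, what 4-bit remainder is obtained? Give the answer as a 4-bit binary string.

Append 4 zeros: 101111100001000000. Divide by 11001 (XOR where the leading bit is 1):
  pos 0: 10111 XOR 11001 = 01110
  pos 1: 11101 XOR 11001 = 00100
  pos 3: 10010 XOR 11001 = 01011
  pos 4: 10110 XOR 11001 = 01111
  pos 5: 11110 XOR 11001 = 00111
  pos 7: 11101 XOR 11001 = 00100
  pos 9: 10000 XOR 11001 = 01001
  pos 10: 10010 XOR 11001 = 01011
  pos 11: 10110 XOR 11001 = 01111
  pos 12: 11110 XOR 11001 = 00111
Remainder (last 4 bits) = 1110. This is the CRC / FCS.

1110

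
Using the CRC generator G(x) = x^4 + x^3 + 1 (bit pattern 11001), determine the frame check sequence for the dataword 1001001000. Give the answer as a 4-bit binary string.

Append 4 zeros: 10010010000000. Divide by 11001 (XOR where the leading bit is 1):
  pos 0: 10010 XOR 11001 = 01011
  pos 1: 10110 XOR 11001 = 01111
  pos 2: 11111 XOR 11001 = 00110
  pos 4: 11000 XOR 11001 = 00001
  pos 8: 10000 XOR 11001 = 01001
  pos 9: 10010 XOR 11001 = 01011
Remainder (last 4 bits) = 1011. This is the CRC / FCS.

1011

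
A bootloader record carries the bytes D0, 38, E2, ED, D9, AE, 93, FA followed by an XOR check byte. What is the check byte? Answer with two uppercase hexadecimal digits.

XOR the bytes together:
  start with 0xD0
  0xD0 ⊕ 0x38 = 0xE8
  0xE8 ⊕ 0xE2 = 0x0A
  0x0A ⊕ 0xED = 0xE7
  0xE7 ⊕ 0xD9 = 0x3E
  0x3E ⊕ 0xAE = 0x90
  0x90 ⊕ 0x93 = 0x03
  0x03 ⊕ 0xFA = 0xF9

F9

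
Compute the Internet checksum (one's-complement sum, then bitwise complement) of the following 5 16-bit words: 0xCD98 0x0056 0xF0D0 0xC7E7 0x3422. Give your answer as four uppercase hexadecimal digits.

4536

One's-complement addition (fold any carry out of bit 15 back into bit 0):
  0xCD98 + 0x0056 = 0x0CDEE
  0xCDEE + 0xF0D0 = 0x1BEBE → wrap carry → 0xBEBF
  0xBEBF + 0xC7E7 = 0x186A6 → wrap carry → 0x86A7
  0x86A7 + 0x3422 = 0x0BAC9
One's-complement sum = 0xBAC9.
Checksum = ~0xBAC9 & 0xFFFF = 0x4536.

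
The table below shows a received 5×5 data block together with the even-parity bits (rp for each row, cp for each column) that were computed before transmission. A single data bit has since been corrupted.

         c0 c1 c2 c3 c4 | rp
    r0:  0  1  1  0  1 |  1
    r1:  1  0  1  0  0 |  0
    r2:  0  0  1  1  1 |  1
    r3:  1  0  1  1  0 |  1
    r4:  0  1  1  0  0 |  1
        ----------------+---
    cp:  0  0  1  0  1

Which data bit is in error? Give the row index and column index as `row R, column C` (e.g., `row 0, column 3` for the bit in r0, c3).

row 4, column 4

Recompute each row's even parity and compare to rp:
  r0: data parity 1, sent rp 1 → ok
  r1: data parity 0, sent rp 0 → ok
  r2: data parity 1, sent rp 1 → ok
  r3: data parity 1, sent rp 1 → ok
  r4: data parity 0, sent rp 1 → mismatch
Recompute each column's even parity and compare to cp:
  c0: data parity 0, sent cp 0 → ok
  c1: data parity 0, sent cp 0 → ok
  c2: data parity 1, sent cp 1 → ok
  c3: data parity 0, sent cp 0 → ok
  c4: data parity 0, sent cp 1 → mismatch
Exactly one row (r4) and one column (c4) fail → the flipped bit is at their intersection.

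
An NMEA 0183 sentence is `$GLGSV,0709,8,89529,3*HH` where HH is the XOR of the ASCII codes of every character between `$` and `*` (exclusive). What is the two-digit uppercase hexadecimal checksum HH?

73

XOR the ASCII codes of the payload characters:
  'G' = 0x47 → acc = 0x47
  'L' = 0x4C → acc = 0x0B
  'G' = 0x47 → acc = 0x4C
  'S' = 0x53 → acc = 0x1F
  'V' = 0x56 → acc = 0x49
  ',' = 0x2C → acc = 0x65
  '0' = 0x30 → acc = 0x55
  '7' = 0x37 → acc = 0x62
  '0' = 0x30 → acc = 0x52
  '9' = 0x39 → acc = 0x6B
  ',' = 0x2C → acc = 0x47
  '8' = 0x38 → acc = 0x7F
  ',' = 0x2C → acc = 0x53
  '8' = 0x38 → acc = 0x6B
  '9' = 0x39 → acc = 0x52
  '5' = 0x35 → acc = 0x67
  '2' = 0x32 → acc = 0x55
  '9' = 0x39 → acc = 0x6C
  ',' = 0x2C → acc = 0x40
  '3' = 0x33 → acc = 0x73
Checksum = 0x73.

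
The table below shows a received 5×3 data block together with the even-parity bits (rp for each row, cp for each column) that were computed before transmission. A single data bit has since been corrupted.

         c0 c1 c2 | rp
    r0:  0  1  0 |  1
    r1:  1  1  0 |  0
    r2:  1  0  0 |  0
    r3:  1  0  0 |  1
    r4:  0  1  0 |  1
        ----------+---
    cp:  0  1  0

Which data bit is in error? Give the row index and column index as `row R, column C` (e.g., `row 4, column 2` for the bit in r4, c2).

Recompute each row's even parity and compare to rp:
  r0: data parity 1, sent rp 1 → ok
  r1: data parity 0, sent rp 0 → ok
  r2: data parity 1, sent rp 0 → mismatch
  r3: data parity 1, sent rp 1 → ok
  r4: data parity 1, sent rp 1 → ok
Recompute each column's even parity and compare to cp:
  c0: data parity 1, sent cp 0 → mismatch
  c1: data parity 1, sent cp 1 → ok
  c2: data parity 0, sent cp 0 → ok
Exactly one row (r2) and one column (c0) fail → the flipped bit is at their intersection.

row 2, column 0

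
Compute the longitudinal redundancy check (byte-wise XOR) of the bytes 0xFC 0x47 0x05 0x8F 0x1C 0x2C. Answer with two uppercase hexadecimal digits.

01

XOR the bytes together:
  start with 0xFC
  0xFC ⊕ 0x47 = 0xBB
  0xBB ⊕ 0x05 = 0xBE
  0xBE ⊕ 0x8F = 0x31
  0x31 ⊕ 0x1C = 0x2D
  0x2D ⊕ 0x2C = 0x01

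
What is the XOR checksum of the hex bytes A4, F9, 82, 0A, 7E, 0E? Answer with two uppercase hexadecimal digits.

A5

XOR the bytes together:
  start with 0xA4
  0xA4 ⊕ 0xF9 = 0x5D
  0x5D ⊕ 0x82 = 0xDF
  0xDF ⊕ 0x0A = 0xD5
  0xD5 ⊕ 0x7E = 0xAB
  0xAB ⊕ 0x0E = 0xA5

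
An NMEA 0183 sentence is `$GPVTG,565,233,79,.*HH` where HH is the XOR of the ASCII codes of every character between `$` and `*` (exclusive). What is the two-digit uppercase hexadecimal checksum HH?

XOR the ASCII codes of the payload characters:
  'G' = 0x47 → acc = 0x47
  'P' = 0x50 → acc = 0x17
  'V' = 0x56 → acc = 0x41
  'T' = 0x54 → acc = 0x15
  'G' = 0x47 → acc = 0x52
  ',' = 0x2C → acc = 0x7E
  '5' = 0x35 → acc = 0x4B
  '6' = 0x36 → acc = 0x7D
  '5' = 0x35 → acc = 0x48
  ',' = 0x2C → acc = 0x64
  '2' = 0x32 → acc = 0x56
  '3' = 0x33 → acc = 0x65
  '3' = 0x33 → acc = 0x56
  ',' = 0x2C → acc = 0x7A
  '7' = 0x37 → acc = 0x4D
  '9' = 0x39 → acc = 0x74
  ',' = 0x2C → acc = 0x58
  '.' = 0x2E → acc = 0x76
Checksum = 0x76.

76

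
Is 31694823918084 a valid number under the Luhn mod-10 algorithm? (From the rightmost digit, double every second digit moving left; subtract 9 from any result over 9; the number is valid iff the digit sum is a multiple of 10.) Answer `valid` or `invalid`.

valid

From the right, keep odd positions and double even positions (subtract 9 from any doubled value over 9):
  doubled (positions 2,4,...): 7 7 9 4 8 3 6 → sum 44
  kept (positions 1,3,...): 4 0 1 3 8 9 1 → sum 26
Total = 70.
70 mod 10 = 0, so the number is valid.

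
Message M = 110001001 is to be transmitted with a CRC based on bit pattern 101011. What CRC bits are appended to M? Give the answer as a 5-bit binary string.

Append 5 zeros: 11000100100000. Divide by 101011 (XOR where the leading bit is 1):
  pos 0: 110001 XOR 101011 = 011010
  pos 1: 110100 XOR 101011 = 011111
  pos 2: 111110 XOR 101011 = 010101
  pos 3: 101011 XOR 101011 = 000000
Remainder (last 5 bits) = 00000. This is the CRC / FCS.

00000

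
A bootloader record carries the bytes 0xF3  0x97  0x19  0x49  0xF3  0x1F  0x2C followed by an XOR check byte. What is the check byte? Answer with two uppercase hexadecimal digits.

XOR the bytes together:
  start with 0xF3
  0xF3 ⊕ 0x97 = 0x64
  0x64 ⊕ 0x19 = 0x7D
  0x7D ⊕ 0x49 = 0x34
  0x34 ⊕ 0xF3 = 0xC7
  0xC7 ⊕ 0x1F = 0xD8
  0xD8 ⊕ 0x2C = 0xF4

F4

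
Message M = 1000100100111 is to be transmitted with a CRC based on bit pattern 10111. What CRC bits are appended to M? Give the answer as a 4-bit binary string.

1100

Append 4 zeros: 10001001001110000. Divide by 10111 (XOR where the leading bit is 1):
  pos 0: 10001 XOR 10111 = 00110
  pos 2: 11000 XOR 10111 = 01111
  pos 3: 11111 XOR 10111 = 01000
  pos 4: 10000 XOR 10111 = 00111
  pos 6: 11101 XOR 10111 = 01010
  pos 7: 10101 XOR 10111 = 00010
  pos 10: 10100 XOR 10111 = 00011
Remainder (last 4 bits) = 1100. This is the CRC / FCS.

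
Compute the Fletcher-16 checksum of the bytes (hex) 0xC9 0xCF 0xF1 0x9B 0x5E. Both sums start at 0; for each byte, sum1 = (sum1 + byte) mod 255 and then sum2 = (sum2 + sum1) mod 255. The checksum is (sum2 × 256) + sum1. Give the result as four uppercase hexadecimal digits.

Running sums (mod 255):
  after byte 0 (0xC9): sum1=201, sum2=201
  after byte 1 (0xCF): sum1=153, sum2=99
  after byte 2 (0xF1): sum1=139, sum2=238
  after byte 3 (0x9B): sum1=39, sum2=22
  after byte 4 (0x5E): sum1=133, sum2=155
Checksum = sum2·256 + sum1 = 155·256 + 133 = 39813 = 0x9B85.

9B85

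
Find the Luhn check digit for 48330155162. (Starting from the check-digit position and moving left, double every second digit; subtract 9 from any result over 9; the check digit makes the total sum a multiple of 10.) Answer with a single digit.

Partial digits right→left: 2 6 1 5 5 1 0 3 3 8 4
Double every second digit counting from the check-digit position (so the 1st, 3rd, 5th, ... of the partial from the right).
  doubled (with −9 where >9): 4 2 1 0 6 8 → sum 21
  kept as-is: 6 5 1 3 8 → sum 23
Total = 21 + 23 = 44.
Check digit = (10 − (44 mod 10)) mod 10 = 6.

6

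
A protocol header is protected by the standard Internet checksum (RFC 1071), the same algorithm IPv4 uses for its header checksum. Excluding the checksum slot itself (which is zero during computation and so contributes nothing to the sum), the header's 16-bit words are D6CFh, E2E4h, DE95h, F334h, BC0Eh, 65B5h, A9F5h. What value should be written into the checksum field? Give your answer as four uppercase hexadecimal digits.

A8C6

One's-complement addition (fold any carry out of bit 15 back into bit 0):
  0xD6CF + 0xE2E4 = 0x1B9B3 → wrap carry → 0xB9B4
  0xB9B4 + 0xDE95 = 0x19849 → wrap carry → 0x984A
  0x984A + 0xF334 = 0x18B7E → wrap carry → 0x8B7F
  0x8B7F + 0xBC0E = 0x1478D → wrap carry → 0x478E
  0x478E + 0x65B5 = 0x0AD43
  0xAD43 + 0xA9F5 = 0x15738 → wrap carry → 0x5739
One's-complement sum = 0x5739.
Checksum = ~0x5739 & 0xFFFF = 0xA8C6.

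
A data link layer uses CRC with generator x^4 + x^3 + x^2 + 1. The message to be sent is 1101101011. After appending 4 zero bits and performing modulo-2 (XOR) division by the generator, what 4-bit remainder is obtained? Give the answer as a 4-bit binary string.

Append 4 zeros: 11011010110000. Divide by 11101 (XOR where the leading bit is 1):
  pos 0: 11011 XOR 11101 = 00110
  pos 2: 11001 XOR 11101 = 00100
  pos 4: 10001 XOR 11101 = 01100
  pos 5: 11001 XOR 11101 = 00100
  pos 7: 10000 XOR 11101 = 01101
  pos 8: 11010 XOR 11101 = 00111
Remainder (last 4 bits) = 1110. This is the CRC / FCS.

1110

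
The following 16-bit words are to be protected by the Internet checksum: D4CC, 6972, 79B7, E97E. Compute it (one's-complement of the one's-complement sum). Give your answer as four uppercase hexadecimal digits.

One's-complement addition (fold any carry out of bit 15 back into bit 0):
  0xD4CC + 0x6972 = 0x13E3E → wrap carry → 0x3E3F
  0x3E3F + 0x79B7 = 0x0B7F6
  0xB7F6 + 0xE97E = 0x1A174 → wrap carry → 0xA175
One's-complement sum = 0xA175.
Checksum = ~0xA175 & 0xFFFF = 0x5E8A.

5E8A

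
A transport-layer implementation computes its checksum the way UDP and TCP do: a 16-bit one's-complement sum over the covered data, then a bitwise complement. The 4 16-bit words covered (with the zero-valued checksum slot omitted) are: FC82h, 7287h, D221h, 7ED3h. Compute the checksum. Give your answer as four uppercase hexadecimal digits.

4000

One's-complement addition (fold any carry out of bit 15 back into bit 0):
  0xFC82 + 0x7287 = 0x16F09 → wrap carry → 0x6F0A
  0x6F0A + 0xD221 = 0x1412B → wrap carry → 0x412C
  0x412C + 0x7ED3 = 0x0BFFF
One's-complement sum = 0xBFFF.
Checksum = ~0xBFFF & 0xFFFF = 0x4000.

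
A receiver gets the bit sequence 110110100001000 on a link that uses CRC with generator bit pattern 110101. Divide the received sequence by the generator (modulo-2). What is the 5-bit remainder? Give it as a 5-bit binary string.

00000

Modulo-2 division of 110110100001000 by 110101:
  pos 0: 110110 XOR 110101 = 000011
  pos 4: 111000 XOR 110101 = 001101
  pos 6: 110101 XOR 110101 = 000000
Remainder = 00000 (zero — the frame passes the CRC check).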